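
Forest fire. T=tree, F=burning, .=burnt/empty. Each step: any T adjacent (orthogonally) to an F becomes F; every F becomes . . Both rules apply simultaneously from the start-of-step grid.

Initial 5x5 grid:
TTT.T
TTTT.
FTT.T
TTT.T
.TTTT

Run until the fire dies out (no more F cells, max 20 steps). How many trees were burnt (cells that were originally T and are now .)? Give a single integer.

Step 1: +3 fires, +1 burnt (F count now 3)
Step 2: +4 fires, +3 burnt (F count now 4)
Step 3: +4 fires, +4 burnt (F count now 4)
Step 4: +3 fires, +4 burnt (F count now 3)
Step 5: +1 fires, +3 burnt (F count now 1)
Step 6: +1 fires, +1 burnt (F count now 1)
Step 7: +1 fires, +1 burnt (F count now 1)
Step 8: +1 fires, +1 burnt (F count now 1)
Step 9: +0 fires, +1 burnt (F count now 0)
Fire out after step 9
Initially T: 19, now '.': 24
Total burnt (originally-T cells now '.'): 18

Answer: 18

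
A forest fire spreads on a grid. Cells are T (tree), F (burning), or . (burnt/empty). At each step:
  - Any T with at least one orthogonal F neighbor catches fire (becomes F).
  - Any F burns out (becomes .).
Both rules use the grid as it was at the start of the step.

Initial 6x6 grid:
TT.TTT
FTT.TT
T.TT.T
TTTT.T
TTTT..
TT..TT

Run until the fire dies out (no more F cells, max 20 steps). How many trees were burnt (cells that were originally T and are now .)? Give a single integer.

Answer: 17

Derivation:
Step 1: +3 fires, +1 burnt (F count now 3)
Step 2: +3 fires, +3 burnt (F count now 3)
Step 3: +3 fires, +3 burnt (F count now 3)
Step 4: +4 fires, +3 burnt (F count now 4)
Step 5: +3 fires, +4 burnt (F count now 3)
Step 6: +1 fires, +3 burnt (F count now 1)
Step 7: +0 fires, +1 burnt (F count now 0)
Fire out after step 7
Initially T: 26, now '.': 27
Total burnt (originally-T cells now '.'): 17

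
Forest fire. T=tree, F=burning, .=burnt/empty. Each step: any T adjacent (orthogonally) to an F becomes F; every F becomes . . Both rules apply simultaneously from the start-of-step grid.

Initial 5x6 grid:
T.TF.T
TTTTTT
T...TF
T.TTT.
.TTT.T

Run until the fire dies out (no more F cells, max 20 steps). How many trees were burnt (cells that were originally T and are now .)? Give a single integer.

Step 1: +4 fires, +2 burnt (F count now 4)
Step 2: +4 fires, +4 burnt (F count now 4)
Step 3: +2 fires, +4 burnt (F count now 2)
Step 4: +3 fires, +2 burnt (F count now 3)
Step 5: +3 fires, +3 burnt (F count now 3)
Step 6: +2 fires, +3 burnt (F count now 2)
Step 7: +0 fires, +2 burnt (F count now 0)
Fire out after step 7
Initially T: 19, now '.': 29
Total burnt (originally-T cells now '.'): 18

Answer: 18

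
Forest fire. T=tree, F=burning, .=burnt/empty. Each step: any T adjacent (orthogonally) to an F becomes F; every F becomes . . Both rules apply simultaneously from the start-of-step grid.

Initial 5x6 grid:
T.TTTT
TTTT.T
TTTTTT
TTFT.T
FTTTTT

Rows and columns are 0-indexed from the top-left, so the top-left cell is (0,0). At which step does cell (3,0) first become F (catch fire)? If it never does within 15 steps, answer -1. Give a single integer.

Step 1: cell (3,0)='F' (+6 fires, +2 burnt)
  -> target ignites at step 1
Step 2: cell (3,0)='.' (+5 fires, +6 burnt)
Step 3: cell (3,0)='.' (+6 fires, +5 burnt)
Step 4: cell (3,0)='.' (+4 fires, +6 burnt)
Step 5: cell (3,0)='.' (+3 fires, +4 burnt)
Step 6: cell (3,0)='.' (+1 fires, +3 burnt)
Step 7: cell (3,0)='.' (+0 fires, +1 burnt)
  fire out at step 7

1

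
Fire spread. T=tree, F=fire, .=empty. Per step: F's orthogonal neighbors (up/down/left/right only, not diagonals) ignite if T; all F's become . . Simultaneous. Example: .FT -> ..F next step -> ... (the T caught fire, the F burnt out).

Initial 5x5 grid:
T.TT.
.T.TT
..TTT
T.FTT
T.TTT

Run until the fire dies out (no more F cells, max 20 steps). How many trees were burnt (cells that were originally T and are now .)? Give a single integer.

Answer: 12

Derivation:
Step 1: +3 fires, +1 burnt (F count now 3)
Step 2: +3 fires, +3 burnt (F count now 3)
Step 3: +3 fires, +3 burnt (F count now 3)
Step 4: +2 fires, +3 burnt (F count now 2)
Step 5: +1 fires, +2 burnt (F count now 1)
Step 6: +0 fires, +1 burnt (F count now 0)
Fire out after step 6
Initially T: 16, now '.': 21
Total burnt (originally-T cells now '.'): 12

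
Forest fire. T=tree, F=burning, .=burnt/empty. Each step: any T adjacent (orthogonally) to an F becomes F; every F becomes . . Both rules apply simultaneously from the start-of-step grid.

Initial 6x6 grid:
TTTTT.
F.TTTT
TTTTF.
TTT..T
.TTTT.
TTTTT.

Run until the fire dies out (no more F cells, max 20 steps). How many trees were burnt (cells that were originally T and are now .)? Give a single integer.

Answer: 25

Derivation:
Step 1: +4 fires, +2 burnt (F count now 4)
Step 2: +7 fires, +4 burnt (F count now 7)
Step 3: +5 fires, +7 burnt (F count now 5)
Step 4: +2 fires, +5 burnt (F count now 2)
Step 5: +3 fires, +2 burnt (F count now 3)
Step 6: +3 fires, +3 burnt (F count now 3)
Step 7: +1 fires, +3 burnt (F count now 1)
Step 8: +0 fires, +1 burnt (F count now 0)
Fire out after step 8
Initially T: 26, now '.': 35
Total burnt (originally-T cells now '.'): 25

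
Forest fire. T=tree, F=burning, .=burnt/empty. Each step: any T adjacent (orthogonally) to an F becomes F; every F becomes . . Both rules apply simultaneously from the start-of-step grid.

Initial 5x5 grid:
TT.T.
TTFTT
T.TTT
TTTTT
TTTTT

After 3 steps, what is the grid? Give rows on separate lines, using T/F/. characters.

Step 1: 3 trees catch fire, 1 burn out
  TT.T.
  TF.FT
  T.FTT
  TTTTT
  TTTTT
Step 2: 6 trees catch fire, 3 burn out
  TF.F.
  F...F
  T..FT
  TTFTT
  TTTTT
Step 3: 6 trees catch fire, 6 burn out
  F....
  .....
  F...F
  TF.FT
  TTFTT

F....
.....
F...F
TF.FT
TTFTT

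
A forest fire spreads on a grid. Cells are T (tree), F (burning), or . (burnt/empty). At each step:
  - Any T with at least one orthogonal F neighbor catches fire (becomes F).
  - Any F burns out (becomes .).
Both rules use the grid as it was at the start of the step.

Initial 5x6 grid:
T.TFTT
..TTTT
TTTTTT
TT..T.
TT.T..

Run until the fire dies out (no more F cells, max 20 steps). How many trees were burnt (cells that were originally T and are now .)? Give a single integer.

Answer: 18

Derivation:
Step 1: +3 fires, +1 burnt (F count now 3)
Step 2: +4 fires, +3 burnt (F count now 4)
Step 3: +3 fires, +4 burnt (F count now 3)
Step 4: +3 fires, +3 burnt (F count now 3)
Step 5: +2 fires, +3 burnt (F count now 2)
Step 6: +2 fires, +2 burnt (F count now 2)
Step 7: +1 fires, +2 burnt (F count now 1)
Step 8: +0 fires, +1 burnt (F count now 0)
Fire out after step 8
Initially T: 20, now '.': 28
Total burnt (originally-T cells now '.'): 18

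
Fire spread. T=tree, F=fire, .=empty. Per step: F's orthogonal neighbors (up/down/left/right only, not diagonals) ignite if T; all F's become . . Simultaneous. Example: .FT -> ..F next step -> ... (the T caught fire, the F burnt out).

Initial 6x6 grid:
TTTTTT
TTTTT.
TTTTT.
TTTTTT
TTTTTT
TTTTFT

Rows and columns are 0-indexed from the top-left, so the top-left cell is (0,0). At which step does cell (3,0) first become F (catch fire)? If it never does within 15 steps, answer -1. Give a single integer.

Step 1: cell (3,0)='T' (+3 fires, +1 burnt)
Step 2: cell (3,0)='T' (+4 fires, +3 burnt)
Step 3: cell (3,0)='T' (+5 fires, +4 burnt)
Step 4: cell (3,0)='T' (+5 fires, +5 burnt)
Step 5: cell (3,0)='T' (+5 fires, +5 burnt)
Step 6: cell (3,0)='F' (+5 fires, +5 burnt)
  -> target ignites at step 6
Step 7: cell (3,0)='.' (+3 fires, +5 burnt)
Step 8: cell (3,0)='.' (+2 fires, +3 burnt)
Step 9: cell (3,0)='.' (+1 fires, +2 burnt)
Step 10: cell (3,0)='.' (+0 fires, +1 burnt)
  fire out at step 10

6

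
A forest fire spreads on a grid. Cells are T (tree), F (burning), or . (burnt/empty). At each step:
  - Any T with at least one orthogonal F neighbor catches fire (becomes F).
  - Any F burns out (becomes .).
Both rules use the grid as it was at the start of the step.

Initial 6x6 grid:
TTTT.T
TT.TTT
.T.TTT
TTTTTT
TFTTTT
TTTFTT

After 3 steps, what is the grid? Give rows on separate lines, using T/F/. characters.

Step 1: 7 trees catch fire, 2 burn out
  TTTT.T
  TT.TTT
  .T.TTT
  TFTTTT
  F.FFTT
  TFF.FT
Step 2: 7 trees catch fire, 7 burn out
  TTTT.T
  TT.TTT
  .F.TTT
  F.FFTT
  ....FT
  F....F
Step 3: 4 trees catch fire, 7 burn out
  TTTT.T
  TF.TTT
  ...FTT
  ....FT
  .....F
  ......

TTTT.T
TF.TTT
...FTT
....FT
.....F
......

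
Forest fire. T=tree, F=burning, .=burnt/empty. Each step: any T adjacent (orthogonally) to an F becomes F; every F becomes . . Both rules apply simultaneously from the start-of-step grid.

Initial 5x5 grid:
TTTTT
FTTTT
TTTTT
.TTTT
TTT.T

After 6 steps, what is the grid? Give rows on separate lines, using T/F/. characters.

Step 1: 3 trees catch fire, 1 burn out
  FTTTT
  .FTTT
  FTTTT
  .TTTT
  TTT.T
Step 2: 3 trees catch fire, 3 burn out
  .FTTT
  ..FTT
  .FTTT
  .TTTT
  TTT.T
Step 3: 4 trees catch fire, 3 burn out
  ..FTT
  ...FT
  ..FTT
  .FTTT
  TTT.T
Step 4: 5 trees catch fire, 4 burn out
  ...FT
  ....F
  ...FT
  ..FTT
  TFT.T
Step 5: 5 trees catch fire, 5 burn out
  ....F
  .....
  ....F
  ...FT
  F.F.T
Step 6: 1 trees catch fire, 5 burn out
  .....
  .....
  .....
  ....F
  ....T

.....
.....
.....
....F
....T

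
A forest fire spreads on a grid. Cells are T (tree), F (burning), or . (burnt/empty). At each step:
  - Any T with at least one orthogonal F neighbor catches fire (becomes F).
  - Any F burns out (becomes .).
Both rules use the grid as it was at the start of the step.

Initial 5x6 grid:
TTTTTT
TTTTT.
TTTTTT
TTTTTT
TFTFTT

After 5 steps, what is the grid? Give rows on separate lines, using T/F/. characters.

Step 1: 5 trees catch fire, 2 burn out
  TTTTTT
  TTTTT.
  TTTTTT
  TFTFTT
  F.F.FT
Step 2: 6 trees catch fire, 5 burn out
  TTTTTT
  TTTTT.
  TFTFTT
  F.F.FT
  .....F
Step 3: 6 trees catch fire, 6 burn out
  TTTTTT
  TFTFT.
  F.F.FT
  .....F
  ......
Step 4: 6 trees catch fire, 6 burn out
  TFTFTT
  F.F.F.
  .....F
  ......
  ......
Step 5: 3 trees catch fire, 6 burn out
  F.F.FT
  ......
  ......
  ......
  ......

F.F.FT
......
......
......
......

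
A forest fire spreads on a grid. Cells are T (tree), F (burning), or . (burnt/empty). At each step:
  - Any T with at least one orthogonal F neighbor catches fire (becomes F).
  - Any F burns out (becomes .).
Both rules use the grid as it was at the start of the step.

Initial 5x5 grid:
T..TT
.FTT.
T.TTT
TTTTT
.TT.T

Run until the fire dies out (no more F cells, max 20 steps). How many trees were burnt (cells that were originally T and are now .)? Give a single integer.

Answer: 16

Derivation:
Step 1: +1 fires, +1 burnt (F count now 1)
Step 2: +2 fires, +1 burnt (F count now 2)
Step 3: +3 fires, +2 burnt (F count now 3)
Step 4: +5 fires, +3 burnt (F count now 5)
Step 5: +3 fires, +5 burnt (F count now 3)
Step 6: +2 fires, +3 burnt (F count now 2)
Step 7: +0 fires, +2 burnt (F count now 0)
Fire out after step 7
Initially T: 17, now '.': 24
Total burnt (originally-T cells now '.'): 16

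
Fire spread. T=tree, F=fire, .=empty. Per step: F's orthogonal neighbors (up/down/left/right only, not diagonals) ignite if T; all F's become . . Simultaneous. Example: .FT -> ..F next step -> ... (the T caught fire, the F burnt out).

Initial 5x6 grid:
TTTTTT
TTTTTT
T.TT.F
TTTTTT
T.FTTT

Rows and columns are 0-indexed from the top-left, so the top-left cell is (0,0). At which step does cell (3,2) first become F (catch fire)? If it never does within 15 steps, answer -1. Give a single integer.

Step 1: cell (3,2)='F' (+4 fires, +2 burnt)
  -> target ignites at step 1
Step 2: cell (3,2)='.' (+8 fires, +4 burnt)
Step 3: cell (3,2)='.' (+5 fires, +8 burnt)
Step 4: cell (3,2)='.' (+5 fires, +5 burnt)
Step 5: cell (3,2)='.' (+2 fires, +5 burnt)
Step 6: cell (3,2)='.' (+1 fires, +2 burnt)
Step 7: cell (3,2)='.' (+0 fires, +1 burnt)
  fire out at step 7

1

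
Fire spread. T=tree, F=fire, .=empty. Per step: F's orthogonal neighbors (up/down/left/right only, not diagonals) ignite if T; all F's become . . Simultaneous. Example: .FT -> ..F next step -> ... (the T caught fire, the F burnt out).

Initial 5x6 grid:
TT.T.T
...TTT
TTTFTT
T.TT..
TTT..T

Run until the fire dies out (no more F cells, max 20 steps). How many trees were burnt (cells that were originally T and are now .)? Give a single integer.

Answer: 16

Derivation:
Step 1: +4 fires, +1 burnt (F count now 4)
Step 2: +5 fires, +4 burnt (F count now 5)
Step 3: +3 fires, +5 burnt (F count now 3)
Step 4: +3 fires, +3 burnt (F count now 3)
Step 5: +1 fires, +3 burnt (F count now 1)
Step 6: +0 fires, +1 burnt (F count now 0)
Fire out after step 6
Initially T: 19, now '.': 27
Total burnt (originally-T cells now '.'): 16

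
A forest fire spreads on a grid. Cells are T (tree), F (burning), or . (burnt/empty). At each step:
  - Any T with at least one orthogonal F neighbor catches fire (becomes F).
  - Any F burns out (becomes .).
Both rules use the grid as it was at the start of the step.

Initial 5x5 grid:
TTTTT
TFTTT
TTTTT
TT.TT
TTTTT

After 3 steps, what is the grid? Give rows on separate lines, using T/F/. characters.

Step 1: 4 trees catch fire, 1 burn out
  TFTTT
  F.FTT
  TFTTT
  TT.TT
  TTTTT
Step 2: 6 trees catch fire, 4 burn out
  F.FTT
  ...FT
  F.FTT
  TF.TT
  TTTTT
Step 3: 5 trees catch fire, 6 burn out
  ...FT
  ....F
  ...FT
  F..TT
  TFTTT

...FT
....F
...FT
F..TT
TFTTT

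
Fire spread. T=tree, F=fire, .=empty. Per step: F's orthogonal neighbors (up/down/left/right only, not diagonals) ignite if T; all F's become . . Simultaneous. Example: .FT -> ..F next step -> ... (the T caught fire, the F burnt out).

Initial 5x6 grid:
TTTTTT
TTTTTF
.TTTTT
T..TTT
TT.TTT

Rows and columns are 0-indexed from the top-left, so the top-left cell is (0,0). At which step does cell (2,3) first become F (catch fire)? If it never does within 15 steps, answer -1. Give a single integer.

Step 1: cell (2,3)='T' (+3 fires, +1 burnt)
Step 2: cell (2,3)='T' (+4 fires, +3 burnt)
Step 3: cell (2,3)='F' (+5 fires, +4 burnt)
  -> target ignites at step 3
Step 4: cell (2,3)='.' (+5 fires, +5 burnt)
Step 5: cell (2,3)='.' (+4 fires, +5 burnt)
Step 6: cell (2,3)='.' (+1 fires, +4 burnt)
Step 7: cell (2,3)='.' (+0 fires, +1 burnt)
  fire out at step 7

3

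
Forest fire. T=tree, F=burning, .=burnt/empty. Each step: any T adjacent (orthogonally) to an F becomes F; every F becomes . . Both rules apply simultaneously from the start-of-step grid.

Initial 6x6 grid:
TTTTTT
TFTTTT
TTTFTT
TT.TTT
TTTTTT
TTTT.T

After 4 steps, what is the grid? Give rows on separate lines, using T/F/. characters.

Step 1: 8 trees catch fire, 2 burn out
  TFTTTT
  F.FFTT
  TFF.FT
  TT.FTT
  TTTTTT
  TTTT.T
Step 2: 9 trees catch fire, 8 burn out
  F.FFTT
  ....FT
  F....F
  TF..FT
  TTTFTT
  TTTT.T
Step 3: 8 trees catch fire, 9 burn out
  ....FT
  .....F
  ......
  F....F
  TFF.FT
  TTTF.T
Step 4: 5 trees catch fire, 8 burn out
  .....F
  ......
  ......
  ......
  F....F
  TFF..T

.....F
......
......
......
F....F
TFF..T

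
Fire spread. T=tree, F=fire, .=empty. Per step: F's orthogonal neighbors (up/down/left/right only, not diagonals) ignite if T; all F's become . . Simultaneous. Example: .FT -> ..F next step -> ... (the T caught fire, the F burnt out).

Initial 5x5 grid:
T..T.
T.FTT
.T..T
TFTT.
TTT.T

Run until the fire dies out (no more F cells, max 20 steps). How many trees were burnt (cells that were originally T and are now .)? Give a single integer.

Answer: 11

Derivation:
Step 1: +5 fires, +2 burnt (F count now 5)
Step 2: +5 fires, +5 burnt (F count now 5)
Step 3: +1 fires, +5 burnt (F count now 1)
Step 4: +0 fires, +1 burnt (F count now 0)
Fire out after step 4
Initially T: 14, now '.': 22
Total burnt (originally-T cells now '.'): 11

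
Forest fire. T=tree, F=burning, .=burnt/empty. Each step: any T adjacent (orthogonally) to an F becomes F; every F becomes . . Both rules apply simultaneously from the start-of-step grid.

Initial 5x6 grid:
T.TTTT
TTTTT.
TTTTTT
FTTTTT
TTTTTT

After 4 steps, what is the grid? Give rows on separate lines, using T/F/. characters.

Step 1: 3 trees catch fire, 1 burn out
  T.TTTT
  TTTTT.
  FTTTTT
  .FTTTT
  FTTTTT
Step 2: 4 trees catch fire, 3 burn out
  T.TTTT
  FTTTT.
  .FTTTT
  ..FTTT
  .FTTTT
Step 3: 5 trees catch fire, 4 burn out
  F.TTTT
  .FTTT.
  ..FTTT
  ...FTT
  ..FTTT
Step 4: 4 trees catch fire, 5 burn out
  ..TTTT
  ..FTT.
  ...FTT
  ....FT
  ...FTT

..TTTT
..FTT.
...FTT
....FT
...FTT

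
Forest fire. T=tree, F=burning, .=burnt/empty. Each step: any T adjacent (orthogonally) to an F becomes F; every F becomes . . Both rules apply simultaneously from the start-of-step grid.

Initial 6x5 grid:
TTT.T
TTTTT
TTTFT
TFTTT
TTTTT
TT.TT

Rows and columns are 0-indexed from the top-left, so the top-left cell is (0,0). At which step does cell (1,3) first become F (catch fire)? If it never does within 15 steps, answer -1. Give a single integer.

Step 1: cell (1,3)='F' (+8 fires, +2 burnt)
  -> target ignites at step 1
Step 2: cell (1,3)='.' (+9 fires, +8 burnt)
Step 3: cell (1,3)='.' (+7 fires, +9 burnt)
Step 4: cell (1,3)='.' (+2 fires, +7 burnt)
Step 5: cell (1,3)='.' (+0 fires, +2 burnt)
  fire out at step 5

1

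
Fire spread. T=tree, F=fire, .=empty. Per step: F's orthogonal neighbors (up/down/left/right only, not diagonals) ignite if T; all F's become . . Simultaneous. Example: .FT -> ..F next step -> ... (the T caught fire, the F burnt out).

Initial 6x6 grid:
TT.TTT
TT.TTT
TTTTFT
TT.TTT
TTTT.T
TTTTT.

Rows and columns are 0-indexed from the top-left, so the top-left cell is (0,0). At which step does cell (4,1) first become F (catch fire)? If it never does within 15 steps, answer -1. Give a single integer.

Step 1: cell (4,1)='T' (+4 fires, +1 burnt)
Step 2: cell (4,1)='T' (+6 fires, +4 burnt)
Step 3: cell (4,1)='T' (+5 fires, +6 burnt)
Step 4: cell (4,1)='T' (+5 fires, +5 burnt)
Step 5: cell (4,1)='F' (+6 fires, +5 burnt)
  -> target ignites at step 5
Step 6: cell (4,1)='.' (+3 fires, +6 burnt)
Step 7: cell (4,1)='.' (+1 fires, +3 burnt)
Step 8: cell (4,1)='.' (+0 fires, +1 burnt)
  fire out at step 8

5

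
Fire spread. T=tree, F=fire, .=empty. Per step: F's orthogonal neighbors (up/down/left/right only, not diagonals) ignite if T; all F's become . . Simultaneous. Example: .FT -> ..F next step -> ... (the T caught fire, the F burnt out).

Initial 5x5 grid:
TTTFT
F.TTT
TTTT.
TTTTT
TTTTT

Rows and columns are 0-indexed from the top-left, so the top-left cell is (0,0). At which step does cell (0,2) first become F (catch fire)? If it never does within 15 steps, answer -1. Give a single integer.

Step 1: cell (0,2)='F' (+5 fires, +2 burnt)
  -> target ignites at step 1
Step 2: cell (0,2)='.' (+6 fires, +5 burnt)
Step 3: cell (0,2)='.' (+4 fires, +6 burnt)
Step 4: cell (0,2)='.' (+4 fires, +4 burnt)
Step 5: cell (0,2)='.' (+2 fires, +4 burnt)
Step 6: cell (0,2)='.' (+0 fires, +2 burnt)
  fire out at step 6

1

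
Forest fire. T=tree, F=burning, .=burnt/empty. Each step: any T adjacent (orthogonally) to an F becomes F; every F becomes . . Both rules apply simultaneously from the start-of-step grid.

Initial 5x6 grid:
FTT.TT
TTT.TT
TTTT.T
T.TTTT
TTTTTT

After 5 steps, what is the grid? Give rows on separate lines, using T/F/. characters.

Step 1: 2 trees catch fire, 1 burn out
  .FT.TT
  FTT.TT
  TTTT.T
  T.TTTT
  TTTTTT
Step 2: 3 trees catch fire, 2 burn out
  ..F.TT
  .FT.TT
  FTTT.T
  T.TTTT
  TTTTTT
Step 3: 3 trees catch fire, 3 burn out
  ....TT
  ..F.TT
  .FTT.T
  F.TTTT
  TTTTTT
Step 4: 2 trees catch fire, 3 burn out
  ....TT
  ....TT
  ..FT.T
  ..TTTT
  FTTTTT
Step 5: 3 trees catch fire, 2 burn out
  ....TT
  ....TT
  ...F.T
  ..FTTT
  .FTTTT

....TT
....TT
...F.T
..FTTT
.FTTTT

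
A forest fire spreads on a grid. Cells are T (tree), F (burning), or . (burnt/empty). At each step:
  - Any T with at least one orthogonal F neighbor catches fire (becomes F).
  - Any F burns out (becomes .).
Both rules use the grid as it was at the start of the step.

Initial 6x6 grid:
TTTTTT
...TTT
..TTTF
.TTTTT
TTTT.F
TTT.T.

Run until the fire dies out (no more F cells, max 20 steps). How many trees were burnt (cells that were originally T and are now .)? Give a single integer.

Step 1: +3 fires, +2 burnt (F count now 3)
Step 2: +4 fires, +3 burnt (F count now 4)
Step 3: +4 fires, +4 burnt (F count now 4)
Step 4: +3 fires, +4 burnt (F count now 3)
Step 5: +3 fires, +3 burnt (F count now 3)
Step 6: +3 fires, +3 burnt (F count now 3)
Step 7: +3 fires, +3 burnt (F count now 3)
Step 8: +1 fires, +3 burnt (F count now 1)
Step 9: +0 fires, +1 burnt (F count now 0)
Fire out after step 9
Initially T: 25, now '.': 35
Total burnt (originally-T cells now '.'): 24

Answer: 24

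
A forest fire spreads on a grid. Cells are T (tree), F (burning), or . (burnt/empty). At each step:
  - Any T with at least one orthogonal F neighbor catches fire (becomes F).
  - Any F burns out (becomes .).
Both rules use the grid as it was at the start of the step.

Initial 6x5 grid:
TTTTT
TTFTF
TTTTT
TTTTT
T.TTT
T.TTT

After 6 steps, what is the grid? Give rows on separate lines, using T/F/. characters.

Step 1: 6 trees catch fire, 2 burn out
  TTFTF
  TF.F.
  TTFTF
  TTTTT
  T.TTT
  T.TTT
Step 2: 7 trees catch fire, 6 burn out
  TF.F.
  F....
  TF.F.
  TTFTF
  T.TTT
  T.TTT
Step 3: 6 trees catch fire, 7 burn out
  F....
  .....
  F....
  TF.F.
  T.FTF
  T.TTT
Step 4: 4 trees catch fire, 6 burn out
  .....
  .....
  .....
  F....
  T..F.
  T.FTF
Step 5: 2 trees catch fire, 4 burn out
  .....
  .....
  .....
  .....
  F....
  T..F.
Step 6: 1 trees catch fire, 2 burn out
  .....
  .....
  .....
  .....
  .....
  F....

.....
.....
.....
.....
.....
F....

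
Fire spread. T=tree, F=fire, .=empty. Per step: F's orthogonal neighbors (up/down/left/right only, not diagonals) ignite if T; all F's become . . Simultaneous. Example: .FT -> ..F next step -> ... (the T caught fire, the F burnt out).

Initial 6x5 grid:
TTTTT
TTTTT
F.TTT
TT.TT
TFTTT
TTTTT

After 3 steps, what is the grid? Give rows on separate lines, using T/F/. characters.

Step 1: 6 trees catch fire, 2 burn out
  TTTTT
  FTTTT
  ..TTT
  FF.TT
  F.FTT
  TFTTT
Step 2: 5 trees catch fire, 6 burn out
  FTTTT
  .FTTT
  ..TTT
  ...TT
  ...FT
  F.FTT
Step 3: 5 trees catch fire, 5 burn out
  .FTTT
  ..FTT
  ..TTT
  ...FT
  ....F
  ...FT

.FTTT
..FTT
..TTT
...FT
....F
...FT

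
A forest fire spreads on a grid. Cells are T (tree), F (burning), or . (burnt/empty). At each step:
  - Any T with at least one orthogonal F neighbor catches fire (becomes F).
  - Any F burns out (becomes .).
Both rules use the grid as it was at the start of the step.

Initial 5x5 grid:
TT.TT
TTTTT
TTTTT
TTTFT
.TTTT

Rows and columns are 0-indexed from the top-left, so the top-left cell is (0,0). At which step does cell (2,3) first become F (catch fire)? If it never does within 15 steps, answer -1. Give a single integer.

Step 1: cell (2,3)='F' (+4 fires, +1 burnt)
  -> target ignites at step 1
Step 2: cell (2,3)='.' (+6 fires, +4 burnt)
Step 3: cell (2,3)='.' (+6 fires, +6 burnt)
Step 4: cell (2,3)='.' (+3 fires, +6 burnt)
Step 5: cell (2,3)='.' (+2 fires, +3 burnt)
Step 6: cell (2,3)='.' (+1 fires, +2 burnt)
Step 7: cell (2,3)='.' (+0 fires, +1 burnt)
  fire out at step 7

1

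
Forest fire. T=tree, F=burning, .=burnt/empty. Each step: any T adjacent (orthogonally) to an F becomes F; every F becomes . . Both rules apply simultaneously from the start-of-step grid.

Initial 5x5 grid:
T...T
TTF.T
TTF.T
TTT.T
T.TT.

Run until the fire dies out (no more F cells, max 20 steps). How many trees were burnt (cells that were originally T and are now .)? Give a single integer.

Step 1: +3 fires, +2 burnt (F count now 3)
Step 2: +4 fires, +3 burnt (F count now 4)
Step 3: +3 fires, +4 burnt (F count now 3)
Step 4: +1 fires, +3 burnt (F count now 1)
Step 5: +0 fires, +1 burnt (F count now 0)
Fire out after step 5
Initially T: 15, now '.': 21
Total burnt (originally-T cells now '.'): 11

Answer: 11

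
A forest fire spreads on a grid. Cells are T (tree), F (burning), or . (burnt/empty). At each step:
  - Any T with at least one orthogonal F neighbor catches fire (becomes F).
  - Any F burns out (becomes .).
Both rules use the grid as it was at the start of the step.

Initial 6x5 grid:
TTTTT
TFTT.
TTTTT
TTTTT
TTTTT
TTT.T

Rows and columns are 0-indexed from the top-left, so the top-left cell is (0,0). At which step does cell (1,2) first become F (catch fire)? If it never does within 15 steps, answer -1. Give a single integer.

Step 1: cell (1,2)='F' (+4 fires, +1 burnt)
  -> target ignites at step 1
Step 2: cell (1,2)='.' (+6 fires, +4 burnt)
Step 3: cell (1,2)='.' (+5 fires, +6 burnt)
Step 4: cell (1,2)='.' (+6 fires, +5 burnt)
Step 5: cell (1,2)='.' (+4 fires, +6 burnt)
Step 6: cell (1,2)='.' (+1 fires, +4 burnt)
Step 7: cell (1,2)='.' (+1 fires, +1 burnt)
Step 8: cell (1,2)='.' (+0 fires, +1 burnt)
  fire out at step 8

1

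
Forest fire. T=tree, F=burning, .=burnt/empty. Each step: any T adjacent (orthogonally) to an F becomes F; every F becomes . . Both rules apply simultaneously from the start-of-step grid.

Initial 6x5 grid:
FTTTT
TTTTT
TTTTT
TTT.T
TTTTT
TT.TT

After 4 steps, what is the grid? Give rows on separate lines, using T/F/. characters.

Step 1: 2 trees catch fire, 1 burn out
  .FTTT
  FTTTT
  TTTTT
  TTT.T
  TTTTT
  TT.TT
Step 2: 3 trees catch fire, 2 burn out
  ..FTT
  .FTTT
  FTTTT
  TTT.T
  TTTTT
  TT.TT
Step 3: 4 trees catch fire, 3 burn out
  ...FT
  ..FTT
  .FTTT
  FTT.T
  TTTTT
  TT.TT
Step 4: 5 trees catch fire, 4 burn out
  ....F
  ...FT
  ..FTT
  .FT.T
  FTTTT
  TT.TT

....F
...FT
..FTT
.FT.T
FTTTT
TT.TT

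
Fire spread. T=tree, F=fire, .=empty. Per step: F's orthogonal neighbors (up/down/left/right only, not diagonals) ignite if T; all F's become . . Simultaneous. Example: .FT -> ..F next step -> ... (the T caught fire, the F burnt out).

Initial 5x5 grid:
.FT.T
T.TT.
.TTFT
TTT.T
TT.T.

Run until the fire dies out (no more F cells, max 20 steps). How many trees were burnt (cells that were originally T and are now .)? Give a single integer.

Step 1: +4 fires, +2 burnt (F count now 4)
Step 2: +4 fires, +4 burnt (F count now 4)
Step 3: +1 fires, +4 burnt (F count now 1)
Step 4: +2 fires, +1 burnt (F count now 2)
Step 5: +1 fires, +2 burnt (F count now 1)
Step 6: +0 fires, +1 burnt (F count now 0)
Fire out after step 6
Initially T: 15, now '.': 22
Total burnt (originally-T cells now '.'): 12

Answer: 12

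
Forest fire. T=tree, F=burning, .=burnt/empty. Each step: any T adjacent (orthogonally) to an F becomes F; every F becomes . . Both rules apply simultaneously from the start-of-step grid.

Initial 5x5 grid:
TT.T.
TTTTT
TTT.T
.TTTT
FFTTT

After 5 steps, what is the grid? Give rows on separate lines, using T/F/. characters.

Step 1: 2 trees catch fire, 2 burn out
  TT.T.
  TTTTT
  TTT.T
  .FTTT
  ..FTT
Step 2: 3 trees catch fire, 2 burn out
  TT.T.
  TTTTT
  TFT.T
  ..FTT
  ...FT
Step 3: 5 trees catch fire, 3 burn out
  TT.T.
  TFTTT
  F.F.T
  ...FT
  ....F
Step 4: 4 trees catch fire, 5 burn out
  TF.T.
  F.FTT
  ....T
  ....F
  .....
Step 5: 3 trees catch fire, 4 burn out
  F..T.
  ...FT
  ....F
  .....
  .....

F..T.
...FT
....F
.....
.....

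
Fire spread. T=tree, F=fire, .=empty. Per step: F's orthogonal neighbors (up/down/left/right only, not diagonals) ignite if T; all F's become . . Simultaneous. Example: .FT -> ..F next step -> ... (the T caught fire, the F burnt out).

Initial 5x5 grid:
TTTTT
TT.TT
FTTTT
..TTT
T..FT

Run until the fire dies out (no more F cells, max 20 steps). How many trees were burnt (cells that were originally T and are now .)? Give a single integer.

Step 1: +4 fires, +2 burnt (F count now 4)
Step 2: +6 fires, +4 burnt (F count now 6)
Step 3: +3 fires, +6 burnt (F count now 3)
Step 4: +3 fires, +3 burnt (F count now 3)
Step 5: +1 fires, +3 burnt (F count now 1)
Step 6: +0 fires, +1 burnt (F count now 0)
Fire out after step 6
Initially T: 18, now '.': 24
Total burnt (originally-T cells now '.'): 17

Answer: 17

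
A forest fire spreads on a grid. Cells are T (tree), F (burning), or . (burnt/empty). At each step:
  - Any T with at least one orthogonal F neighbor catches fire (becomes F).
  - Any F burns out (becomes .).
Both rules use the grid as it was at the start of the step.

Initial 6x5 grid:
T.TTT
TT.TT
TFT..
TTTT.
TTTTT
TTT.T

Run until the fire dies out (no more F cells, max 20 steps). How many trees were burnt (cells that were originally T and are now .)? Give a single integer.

Answer: 18

Derivation:
Step 1: +4 fires, +1 burnt (F count now 4)
Step 2: +4 fires, +4 burnt (F count now 4)
Step 3: +5 fires, +4 burnt (F count now 5)
Step 4: +3 fires, +5 burnt (F count now 3)
Step 5: +1 fires, +3 burnt (F count now 1)
Step 6: +1 fires, +1 burnt (F count now 1)
Step 7: +0 fires, +1 burnt (F count now 0)
Fire out after step 7
Initially T: 23, now '.': 25
Total burnt (originally-T cells now '.'): 18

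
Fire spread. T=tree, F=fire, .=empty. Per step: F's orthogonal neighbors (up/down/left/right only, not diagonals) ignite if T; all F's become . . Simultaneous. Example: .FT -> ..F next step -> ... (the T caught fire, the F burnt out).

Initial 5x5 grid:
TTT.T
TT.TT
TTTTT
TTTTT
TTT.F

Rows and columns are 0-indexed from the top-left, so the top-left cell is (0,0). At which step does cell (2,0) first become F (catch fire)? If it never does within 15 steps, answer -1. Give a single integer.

Step 1: cell (2,0)='T' (+1 fires, +1 burnt)
Step 2: cell (2,0)='T' (+2 fires, +1 burnt)
Step 3: cell (2,0)='T' (+3 fires, +2 burnt)
Step 4: cell (2,0)='T' (+5 fires, +3 burnt)
Step 5: cell (2,0)='T' (+3 fires, +5 burnt)
Step 6: cell (2,0)='F' (+3 fires, +3 burnt)
  -> target ignites at step 6
Step 7: cell (2,0)='.' (+2 fires, +3 burnt)
Step 8: cell (2,0)='.' (+2 fires, +2 burnt)
Step 9: cell (2,0)='.' (+0 fires, +2 burnt)
  fire out at step 9

6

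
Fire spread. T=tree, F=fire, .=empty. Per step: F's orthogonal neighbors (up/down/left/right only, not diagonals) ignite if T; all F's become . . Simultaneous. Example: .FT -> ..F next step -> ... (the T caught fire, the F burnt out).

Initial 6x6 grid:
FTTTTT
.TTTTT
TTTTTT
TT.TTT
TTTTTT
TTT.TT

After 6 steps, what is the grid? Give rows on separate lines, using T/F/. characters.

Step 1: 1 trees catch fire, 1 burn out
  .FTTTT
  .TTTTT
  TTTTTT
  TT.TTT
  TTTTTT
  TTT.TT
Step 2: 2 trees catch fire, 1 burn out
  ..FTTT
  .FTTTT
  TTTTTT
  TT.TTT
  TTTTTT
  TTT.TT
Step 3: 3 trees catch fire, 2 burn out
  ...FTT
  ..FTTT
  TFTTTT
  TT.TTT
  TTTTTT
  TTT.TT
Step 4: 5 trees catch fire, 3 burn out
  ....FT
  ...FTT
  F.FTTT
  TF.TTT
  TTTTTT
  TTT.TT
Step 5: 5 trees catch fire, 5 burn out
  .....F
  ....FT
  ...FTT
  F..TTT
  TFTTTT
  TTT.TT
Step 6: 6 trees catch fire, 5 burn out
  ......
  .....F
  ....FT
  ...FTT
  F.FTTT
  TFT.TT

......
.....F
....FT
...FTT
F.FTTT
TFT.TT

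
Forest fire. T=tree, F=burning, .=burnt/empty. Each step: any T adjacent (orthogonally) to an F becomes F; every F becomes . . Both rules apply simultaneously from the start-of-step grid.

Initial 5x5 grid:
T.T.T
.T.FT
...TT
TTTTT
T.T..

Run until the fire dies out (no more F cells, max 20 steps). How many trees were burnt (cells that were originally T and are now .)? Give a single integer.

Step 1: +2 fires, +1 burnt (F count now 2)
Step 2: +3 fires, +2 burnt (F count now 3)
Step 3: +2 fires, +3 burnt (F count now 2)
Step 4: +2 fires, +2 burnt (F count now 2)
Step 5: +1 fires, +2 burnt (F count now 1)
Step 6: +1 fires, +1 burnt (F count now 1)
Step 7: +0 fires, +1 burnt (F count now 0)
Fire out after step 7
Initially T: 14, now '.': 22
Total burnt (originally-T cells now '.'): 11

Answer: 11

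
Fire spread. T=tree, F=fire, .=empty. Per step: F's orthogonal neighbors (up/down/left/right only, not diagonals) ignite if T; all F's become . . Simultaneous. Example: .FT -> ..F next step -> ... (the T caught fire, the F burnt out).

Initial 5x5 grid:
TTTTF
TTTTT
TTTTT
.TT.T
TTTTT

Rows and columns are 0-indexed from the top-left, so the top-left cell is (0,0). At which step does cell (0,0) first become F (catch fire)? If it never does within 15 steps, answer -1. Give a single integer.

Step 1: cell (0,0)='T' (+2 fires, +1 burnt)
Step 2: cell (0,0)='T' (+3 fires, +2 burnt)
Step 3: cell (0,0)='T' (+4 fires, +3 burnt)
Step 4: cell (0,0)='F' (+4 fires, +4 burnt)
  -> target ignites at step 4
Step 5: cell (0,0)='.' (+4 fires, +4 burnt)
Step 6: cell (0,0)='.' (+3 fires, +4 burnt)
Step 7: cell (0,0)='.' (+1 fires, +3 burnt)
Step 8: cell (0,0)='.' (+1 fires, +1 burnt)
Step 9: cell (0,0)='.' (+0 fires, +1 burnt)
  fire out at step 9

4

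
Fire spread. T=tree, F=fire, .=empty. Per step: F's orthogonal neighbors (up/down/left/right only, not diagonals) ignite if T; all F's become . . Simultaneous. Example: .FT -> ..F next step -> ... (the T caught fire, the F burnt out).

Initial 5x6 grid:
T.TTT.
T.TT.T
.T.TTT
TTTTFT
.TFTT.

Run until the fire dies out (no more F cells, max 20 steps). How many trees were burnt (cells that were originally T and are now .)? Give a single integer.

Step 1: +7 fires, +2 burnt (F count now 7)
Step 2: +3 fires, +7 burnt (F count now 3)
Step 3: +4 fires, +3 burnt (F count now 4)
Step 4: +2 fires, +4 burnt (F count now 2)
Step 5: +2 fires, +2 burnt (F count now 2)
Step 6: +0 fires, +2 burnt (F count now 0)
Fire out after step 6
Initially T: 20, now '.': 28
Total burnt (originally-T cells now '.'): 18

Answer: 18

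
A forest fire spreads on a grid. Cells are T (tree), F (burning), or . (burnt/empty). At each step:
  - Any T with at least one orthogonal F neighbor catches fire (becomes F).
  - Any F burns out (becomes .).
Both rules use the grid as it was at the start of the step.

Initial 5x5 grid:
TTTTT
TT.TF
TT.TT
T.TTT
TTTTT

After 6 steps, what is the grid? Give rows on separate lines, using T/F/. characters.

Step 1: 3 trees catch fire, 1 burn out
  TTTTF
  TT.F.
  TT.TF
  T.TTT
  TTTTT
Step 2: 3 trees catch fire, 3 burn out
  TTTF.
  TT...
  TT.F.
  T.TTF
  TTTTT
Step 3: 3 trees catch fire, 3 burn out
  TTF..
  TT...
  TT...
  T.TF.
  TTTTF
Step 4: 3 trees catch fire, 3 burn out
  TF...
  TT...
  TT...
  T.F..
  TTTF.
Step 5: 3 trees catch fire, 3 burn out
  F....
  TF...
  TT...
  T....
  TTF..
Step 6: 3 trees catch fire, 3 burn out
  .....
  F....
  TF...
  T....
  TF...

.....
F....
TF...
T....
TF...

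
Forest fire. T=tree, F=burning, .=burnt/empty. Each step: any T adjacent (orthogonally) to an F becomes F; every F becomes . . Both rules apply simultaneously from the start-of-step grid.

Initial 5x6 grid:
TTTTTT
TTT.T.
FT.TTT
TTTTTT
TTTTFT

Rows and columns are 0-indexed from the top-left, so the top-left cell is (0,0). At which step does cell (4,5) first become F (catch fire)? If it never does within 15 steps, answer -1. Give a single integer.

Step 1: cell (4,5)='F' (+6 fires, +2 burnt)
  -> target ignites at step 1
Step 2: cell (4,5)='.' (+8 fires, +6 burnt)
Step 3: cell (4,5)='.' (+7 fires, +8 burnt)
Step 4: cell (4,5)='.' (+2 fires, +7 burnt)
Step 5: cell (4,5)='.' (+2 fires, +2 burnt)
Step 6: cell (4,5)='.' (+0 fires, +2 burnt)
  fire out at step 6

1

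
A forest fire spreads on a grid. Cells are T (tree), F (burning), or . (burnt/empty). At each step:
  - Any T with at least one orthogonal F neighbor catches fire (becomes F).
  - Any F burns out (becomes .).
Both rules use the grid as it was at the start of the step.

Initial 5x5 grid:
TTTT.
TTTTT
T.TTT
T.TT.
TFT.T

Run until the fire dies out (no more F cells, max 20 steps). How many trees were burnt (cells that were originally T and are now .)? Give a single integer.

Step 1: +2 fires, +1 burnt (F count now 2)
Step 2: +2 fires, +2 burnt (F count now 2)
Step 3: +3 fires, +2 burnt (F count now 3)
Step 4: +3 fires, +3 burnt (F count now 3)
Step 5: +5 fires, +3 burnt (F count now 5)
Step 6: +3 fires, +5 burnt (F count now 3)
Step 7: +0 fires, +3 burnt (F count now 0)
Fire out after step 7
Initially T: 19, now '.': 24
Total burnt (originally-T cells now '.'): 18

Answer: 18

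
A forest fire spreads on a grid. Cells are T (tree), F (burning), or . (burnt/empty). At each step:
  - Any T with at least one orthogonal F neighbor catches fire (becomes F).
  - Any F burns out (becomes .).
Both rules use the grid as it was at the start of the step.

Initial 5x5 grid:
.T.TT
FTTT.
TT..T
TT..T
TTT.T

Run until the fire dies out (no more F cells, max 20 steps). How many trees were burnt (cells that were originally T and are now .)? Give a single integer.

Answer: 13

Derivation:
Step 1: +2 fires, +1 burnt (F count now 2)
Step 2: +4 fires, +2 burnt (F count now 4)
Step 3: +3 fires, +4 burnt (F count now 3)
Step 4: +2 fires, +3 burnt (F count now 2)
Step 5: +2 fires, +2 burnt (F count now 2)
Step 6: +0 fires, +2 burnt (F count now 0)
Fire out after step 6
Initially T: 16, now '.': 22
Total burnt (originally-T cells now '.'): 13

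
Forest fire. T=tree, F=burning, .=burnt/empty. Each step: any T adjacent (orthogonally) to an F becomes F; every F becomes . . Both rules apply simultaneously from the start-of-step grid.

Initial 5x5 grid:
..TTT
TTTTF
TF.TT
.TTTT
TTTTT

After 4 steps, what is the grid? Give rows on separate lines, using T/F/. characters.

Step 1: 6 trees catch fire, 2 burn out
  ..TTF
  TFTF.
  F..TF
  .FTTT
  TTTTT
Step 2: 7 trees catch fire, 6 burn out
  ..TF.
  F.F..
  ...F.
  ..FTF
  TFTTT
Step 3: 5 trees catch fire, 7 burn out
  ..F..
  .....
  .....
  ...F.
  F.FTF
Step 4: 1 trees catch fire, 5 burn out
  .....
  .....
  .....
  .....
  ...F.

.....
.....
.....
.....
...F.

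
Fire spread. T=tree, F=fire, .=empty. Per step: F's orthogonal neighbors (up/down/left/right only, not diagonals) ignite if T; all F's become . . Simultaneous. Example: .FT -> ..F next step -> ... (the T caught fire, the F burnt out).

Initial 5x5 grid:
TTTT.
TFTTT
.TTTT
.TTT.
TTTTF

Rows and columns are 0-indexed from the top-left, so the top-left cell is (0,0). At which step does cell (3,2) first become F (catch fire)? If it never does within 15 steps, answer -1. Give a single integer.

Step 1: cell (3,2)='T' (+5 fires, +2 burnt)
Step 2: cell (3,2)='T' (+7 fires, +5 burnt)
Step 3: cell (3,2)='F' (+5 fires, +7 burnt)
  -> target ignites at step 3
Step 4: cell (3,2)='.' (+2 fires, +5 burnt)
Step 5: cell (3,2)='.' (+0 fires, +2 burnt)
  fire out at step 5

3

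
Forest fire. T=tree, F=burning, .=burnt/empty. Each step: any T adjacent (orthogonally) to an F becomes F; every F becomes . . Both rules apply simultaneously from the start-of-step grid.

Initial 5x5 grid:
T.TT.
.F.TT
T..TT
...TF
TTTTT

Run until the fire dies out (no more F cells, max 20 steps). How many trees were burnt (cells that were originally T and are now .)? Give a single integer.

Step 1: +3 fires, +2 burnt (F count now 3)
Step 2: +3 fires, +3 burnt (F count now 3)
Step 3: +2 fires, +3 burnt (F count now 2)
Step 4: +2 fires, +2 burnt (F count now 2)
Step 5: +2 fires, +2 burnt (F count now 2)
Step 6: +0 fires, +2 burnt (F count now 0)
Fire out after step 6
Initially T: 14, now '.': 23
Total burnt (originally-T cells now '.'): 12

Answer: 12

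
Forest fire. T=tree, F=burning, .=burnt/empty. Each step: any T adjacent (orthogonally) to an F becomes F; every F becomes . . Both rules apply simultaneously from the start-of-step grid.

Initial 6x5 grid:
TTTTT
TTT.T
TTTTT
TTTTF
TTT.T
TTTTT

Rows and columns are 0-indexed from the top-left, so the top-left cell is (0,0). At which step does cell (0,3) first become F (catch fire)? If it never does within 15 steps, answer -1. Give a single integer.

Step 1: cell (0,3)='T' (+3 fires, +1 burnt)
Step 2: cell (0,3)='T' (+4 fires, +3 burnt)
Step 3: cell (0,3)='T' (+5 fires, +4 burnt)
Step 4: cell (0,3)='F' (+6 fires, +5 burnt)
  -> target ignites at step 4
Step 5: cell (0,3)='.' (+5 fires, +6 burnt)
Step 6: cell (0,3)='.' (+3 fires, +5 burnt)
Step 7: cell (0,3)='.' (+1 fires, +3 burnt)
Step 8: cell (0,3)='.' (+0 fires, +1 burnt)
  fire out at step 8

4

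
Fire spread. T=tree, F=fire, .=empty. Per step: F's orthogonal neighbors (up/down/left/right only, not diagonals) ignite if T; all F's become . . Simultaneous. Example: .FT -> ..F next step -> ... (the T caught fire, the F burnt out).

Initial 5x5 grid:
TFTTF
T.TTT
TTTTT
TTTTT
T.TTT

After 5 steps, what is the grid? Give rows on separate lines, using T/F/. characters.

Step 1: 4 trees catch fire, 2 burn out
  F.FF.
  T.TTF
  TTTTT
  TTTTT
  T.TTT
Step 2: 4 trees catch fire, 4 burn out
  .....
  F.FF.
  TTTTF
  TTTTT
  T.TTT
Step 3: 4 trees catch fire, 4 burn out
  .....
  .....
  FTFF.
  TTTTF
  T.TTT
Step 4: 5 trees catch fire, 4 burn out
  .....
  .....
  .F...
  FTFF.
  T.TTF
Step 5: 4 trees catch fire, 5 burn out
  .....
  .....
  .....
  .F...
  F.FF.

.....
.....
.....
.F...
F.FF.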